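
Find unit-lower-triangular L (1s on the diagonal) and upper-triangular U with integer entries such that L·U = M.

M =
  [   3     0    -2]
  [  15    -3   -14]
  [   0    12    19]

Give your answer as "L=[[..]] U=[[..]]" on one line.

L=[[1,0,0],[5,1,0],[0,-4,1]] U=[[3,0,-2],[0,-3,-4],[0,0,3]]

  row1 -= 5·row0 → [0,-3,-4]
  row2 -= 0·row0 → [0,12,19]
  row2 -= -4·row1 → [0,0,3]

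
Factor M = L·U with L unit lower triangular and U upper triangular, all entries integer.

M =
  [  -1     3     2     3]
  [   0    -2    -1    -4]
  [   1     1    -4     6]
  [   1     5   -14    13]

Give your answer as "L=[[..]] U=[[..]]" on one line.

  row1 -= 0·row0 → [0,-2,-1,-4]
  row2 -= -1·row0 → [0,4,-2,9]
  row3 -= -1·row0 → [0,8,-12,16]
  row2 -= -2·row1 → [0,0,-4,1]
  row3 -= -4·row1 → [0,0,-16,0]
  row3 -= 4·row2 → [0,0,0,-4]

L=[[1,0,0,0],[0,1,0,0],[-1,-2,1,0],[-1,-4,4,1]] U=[[-1,3,2,3],[0,-2,-1,-4],[0,0,-4,1],[0,0,0,-4]]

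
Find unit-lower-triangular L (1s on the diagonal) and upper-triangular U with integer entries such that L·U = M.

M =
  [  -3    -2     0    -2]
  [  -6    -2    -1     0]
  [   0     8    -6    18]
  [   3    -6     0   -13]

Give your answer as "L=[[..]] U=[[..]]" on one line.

  r1 -= 2·r0 → [0,2,-1,4]
  r2 -= 0·r0 → [0,8,-6,18]
  r3 -= -1·r0 → [0,-8,0,-15]
  r2 -= 4·r1 → [0,0,-2,2]
  r3 -= -4·r1 → [0,0,-4,1]
  r3 -= 2·r2 → [0,0,0,-3]

L=[[1,0,0,0],[2,1,0,0],[0,4,1,0],[-1,-4,2,1]] U=[[-3,-2,0,-2],[0,2,-1,4],[0,0,-2,2],[0,0,0,-3]]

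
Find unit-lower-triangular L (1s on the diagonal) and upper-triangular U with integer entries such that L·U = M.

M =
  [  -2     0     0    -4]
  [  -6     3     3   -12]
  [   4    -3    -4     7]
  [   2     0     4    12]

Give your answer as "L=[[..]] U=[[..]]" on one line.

  row1 -= 3·row0 → [0,3,3,0]
  row2 -= -2·row0 → [0,-3,-4,-1]
  row3 -= -1·row0 → [0,0,4,8]
  row2 -= -1·row1 → [0,0,-1,-1]
  row3 -= 0·row1 → [0,0,4,8]
  row3 -= -4·row2 → [0,0,0,4]

L=[[1,0,0,0],[3,1,0,0],[-2,-1,1,0],[-1,0,-4,1]] U=[[-2,0,0,-4],[0,3,3,0],[0,0,-1,-1],[0,0,0,4]]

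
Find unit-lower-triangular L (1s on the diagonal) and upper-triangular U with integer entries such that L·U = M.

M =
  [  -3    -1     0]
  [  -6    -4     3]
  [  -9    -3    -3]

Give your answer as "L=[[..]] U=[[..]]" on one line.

L=[[1,0,0],[2,1,0],[3,0,1]] U=[[-3,-1,0],[0,-2,3],[0,0,-3]]

  row1 -= 2·row0 → [0,-2,3]
  row2 -= 3·row0 → [0,0,-3]
  row2 -= 0·row1 → [0,0,-3]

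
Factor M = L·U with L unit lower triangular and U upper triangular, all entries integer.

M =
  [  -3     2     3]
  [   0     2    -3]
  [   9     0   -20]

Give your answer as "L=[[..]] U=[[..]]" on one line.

L=[[1,0,0],[0,1,0],[-3,3,1]] U=[[-3,2,3],[0,2,-3],[0,0,-2]]

  R1 -= 0·R0 → [0,2,-3]
  R2 -= -3·R0 → [0,6,-11]
  R2 -= 3·R1 → [0,0,-2]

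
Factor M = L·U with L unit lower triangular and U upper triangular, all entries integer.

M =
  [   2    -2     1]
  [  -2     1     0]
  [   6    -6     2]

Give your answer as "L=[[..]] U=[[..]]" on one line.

  row1 -= -1·row0 → [0,-1,1]
  row2 -= 3·row0 → [0,0,-1]
  row2 -= 0·row1 → [0,0,-1]

L=[[1,0,0],[-1,1,0],[3,0,1]] U=[[2,-2,1],[0,-1,1],[0,0,-1]]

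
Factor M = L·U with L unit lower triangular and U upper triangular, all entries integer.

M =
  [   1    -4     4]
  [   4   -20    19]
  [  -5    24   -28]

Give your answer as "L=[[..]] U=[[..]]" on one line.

  row1 -= 4·row0 → [0,-4,3]
  row2 -= -5·row0 → [0,4,-8]
  row2 -= -1·row1 → [0,0,-5]

L=[[1,0,0],[4,1,0],[-5,-1,1]] U=[[1,-4,4],[0,-4,3],[0,0,-5]]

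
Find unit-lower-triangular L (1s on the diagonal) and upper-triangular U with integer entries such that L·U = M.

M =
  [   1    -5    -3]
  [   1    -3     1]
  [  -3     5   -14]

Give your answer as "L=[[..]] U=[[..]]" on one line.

  r1 -= 1·r0 → [0,2,4]
  r2 -= -3·r0 → [0,-10,-23]
  r2 -= -5·r1 → [0,0,-3]

L=[[1,0,0],[1,1,0],[-3,-5,1]] U=[[1,-5,-3],[0,2,4],[0,0,-3]]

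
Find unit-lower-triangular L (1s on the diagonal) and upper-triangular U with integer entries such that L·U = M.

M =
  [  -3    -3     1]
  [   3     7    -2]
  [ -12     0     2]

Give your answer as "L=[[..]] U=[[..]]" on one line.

  R1 -= -1·R0 → [0,4,-1]
  R2 -= 4·R0 → [0,12,-2]
  R2 -= 3·R1 → [0,0,1]

L=[[1,0,0],[-1,1,0],[4,3,1]] U=[[-3,-3,1],[0,4,-1],[0,0,1]]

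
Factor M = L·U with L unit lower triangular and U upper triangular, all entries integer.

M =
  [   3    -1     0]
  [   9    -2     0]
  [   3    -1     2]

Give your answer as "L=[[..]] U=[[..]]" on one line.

L=[[1,0,0],[3,1,0],[1,0,1]] U=[[3,-1,0],[0,1,0],[0,0,2]]

  row1 -= 3·row0 → [0,1,0]
  row2 -= 1·row0 → [0,0,2]
  row2 -= 0·row1 → [0,0,2]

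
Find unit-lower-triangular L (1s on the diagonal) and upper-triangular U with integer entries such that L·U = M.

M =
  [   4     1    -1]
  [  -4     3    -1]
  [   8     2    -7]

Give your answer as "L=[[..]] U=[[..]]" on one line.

  row1 -= -1·row0 → [0,4,-2]
  row2 -= 2·row0 → [0,0,-5]
  row2 -= 0·row1 → [0,0,-5]

L=[[1,0,0],[-1,1,0],[2,0,1]] U=[[4,1,-1],[0,4,-2],[0,0,-5]]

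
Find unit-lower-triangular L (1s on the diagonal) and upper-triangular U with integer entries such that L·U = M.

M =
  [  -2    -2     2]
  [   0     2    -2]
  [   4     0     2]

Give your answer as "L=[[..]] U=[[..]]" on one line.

L=[[1,0,0],[0,1,0],[-2,-2,1]] U=[[-2,-2,2],[0,2,-2],[0,0,2]]

  R1 -= 0·R0 → [0,2,-2]
  R2 -= -2·R0 → [0,-4,6]
  R2 -= -2·R1 → [0,0,2]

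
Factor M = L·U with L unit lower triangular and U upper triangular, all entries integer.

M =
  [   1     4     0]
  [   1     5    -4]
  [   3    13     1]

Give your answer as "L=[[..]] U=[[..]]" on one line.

  r1 -= 1·r0 → [0,1,-4]
  r2 -= 3·r0 → [0,1,1]
  r2 -= 1·r1 → [0,0,5]

L=[[1,0,0],[1,1,0],[3,1,1]] U=[[1,4,0],[0,1,-4],[0,0,5]]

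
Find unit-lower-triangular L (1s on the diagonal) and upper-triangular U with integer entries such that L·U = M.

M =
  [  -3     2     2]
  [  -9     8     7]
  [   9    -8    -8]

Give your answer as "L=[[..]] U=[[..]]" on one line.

L=[[1,0,0],[3,1,0],[-3,-1,1]] U=[[-3,2,2],[0,2,1],[0,0,-1]]

  R1 -= 3·R0 → [0,2,1]
  R2 -= -3·R0 → [0,-2,-2]
  R2 -= -1·R1 → [0,0,-1]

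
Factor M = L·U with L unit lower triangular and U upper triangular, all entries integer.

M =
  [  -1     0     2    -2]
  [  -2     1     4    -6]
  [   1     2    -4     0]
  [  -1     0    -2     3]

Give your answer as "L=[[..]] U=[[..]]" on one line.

  r1 -= 2·r0 → [0,1,0,-2]
  r2 -= -1·r0 → [0,2,-2,-2]
  r3 -= 1·r0 → [0,0,-4,5]
  r2 -= 2·r1 → [0,0,-2,2]
  r3 -= 0·r1 → [0,0,-4,5]
  r3 -= 2·r2 → [0,0,0,1]

L=[[1,0,0,0],[2,1,0,0],[-1,2,1,0],[1,0,2,1]] U=[[-1,0,2,-2],[0,1,0,-2],[0,0,-2,2],[0,0,0,1]]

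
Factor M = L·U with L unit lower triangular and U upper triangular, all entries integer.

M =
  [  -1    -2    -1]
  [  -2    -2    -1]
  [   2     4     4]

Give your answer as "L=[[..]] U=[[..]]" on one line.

  row1 -= 2·row0 → [0,2,1]
  row2 -= -2·row0 → [0,0,2]
  row2 -= 0·row1 → [0,0,2]

L=[[1,0,0],[2,1,0],[-2,0,1]] U=[[-1,-2,-1],[0,2,1],[0,0,2]]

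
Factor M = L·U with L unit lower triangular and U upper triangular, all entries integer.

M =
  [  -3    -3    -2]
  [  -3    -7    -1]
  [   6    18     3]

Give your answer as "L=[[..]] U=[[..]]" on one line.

  r1 -= 1·r0 → [0,-4,1]
  r2 -= -2·r0 → [0,12,-1]
  r2 -= -3·r1 → [0,0,2]

L=[[1,0,0],[1,1,0],[-2,-3,1]] U=[[-3,-3,-2],[0,-4,1],[0,0,2]]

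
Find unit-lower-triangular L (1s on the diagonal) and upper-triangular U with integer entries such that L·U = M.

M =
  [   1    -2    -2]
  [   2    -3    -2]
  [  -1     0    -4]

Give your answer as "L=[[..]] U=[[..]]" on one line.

  r1 -= 2·r0 → [0,1,2]
  r2 -= -1·r0 → [0,-2,-6]
  r2 -= -2·r1 → [0,0,-2]

L=[[1,0,0],[2,1,0],[-1,-2,1]] U=[[1,-2,-2],[0,1,2],[0,0,-2]]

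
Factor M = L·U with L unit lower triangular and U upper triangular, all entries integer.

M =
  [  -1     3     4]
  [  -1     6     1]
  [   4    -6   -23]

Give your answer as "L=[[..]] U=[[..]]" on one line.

  R1 -= 1·R0 → [0,3,-3]
  R2 -= -4·R0 → [0,6,-7]
  R2 -= 2·R1 → [0,0,-1]

L=[[1,0,0],[1,1,0],[-4,2,1]] U=[[-1,3,4],[0,3,-3],[0,0,-1]]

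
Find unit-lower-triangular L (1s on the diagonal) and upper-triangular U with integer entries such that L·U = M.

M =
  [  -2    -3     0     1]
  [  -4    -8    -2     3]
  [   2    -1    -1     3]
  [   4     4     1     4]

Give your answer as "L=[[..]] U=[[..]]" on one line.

L=[[1,0,0,0],[2,1,0,0],[-1,2,1,0],[-2,1,1,1]] U=[[-2,-3,0,1],[0,-2,-2,1],[0,0,3,2],[0,0,0,3]]

  r1 -= 2·r0 → [0,-2,-2,1]
  r2 -= -1·r0 → [0,-4,-1,4]
  r3 -= -2·r0 → [0,-2,1,6]
  r2 -= 2·r1 → [0,0,3,2]
  r3 -= 1·r1 → [0,0,3,5]
  r3 -= 1·r2 → [0,0,0,3]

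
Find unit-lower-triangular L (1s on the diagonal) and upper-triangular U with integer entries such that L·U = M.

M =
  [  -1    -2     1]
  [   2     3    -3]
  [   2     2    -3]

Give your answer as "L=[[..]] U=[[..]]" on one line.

  R1 -= -2·R0 → [0,-1,-1]
  R2 -= -2·R0 → [0,-2,-1]
  R2 -= 2·R1 → [0,0,1]

L=[[1,0,0],[-2,1,0],[-2,2,1]] U=[[-1,-2,1],[0,-1,-1],[0,0,1]]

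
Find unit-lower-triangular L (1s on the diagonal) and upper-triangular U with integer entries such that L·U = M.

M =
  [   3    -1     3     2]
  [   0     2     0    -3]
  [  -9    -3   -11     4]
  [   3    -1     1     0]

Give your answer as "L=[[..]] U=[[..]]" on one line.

  R1 -= 0·R0 → [0,2,0,-3]
  R2 -= -3·R0 → [0,-6,-2,10]
  R3 -= 1·R0 → [0,0,-2,-2]
  R2 -= -3·R1 → [0,0,-2,1]
  R3 -= 0·R1 → [0,0,-2,-2]
  R3 -= 1·R2 → [0,0,0,-3]

L=[[1,0,0,0],[0,1,0,0],[-3,-3,1,0],[1,0,1,1]] U=[[3,-1,3,2],[0,2,0,-3],[0,0,-2,1],[0,0,0,-3]]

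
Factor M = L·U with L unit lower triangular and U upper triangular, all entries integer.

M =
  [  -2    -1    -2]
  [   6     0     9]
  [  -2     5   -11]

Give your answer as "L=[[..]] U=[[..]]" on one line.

  row1 -= -3·row0 → [0,-3,3]
  row2 -= 1·row0 → [0,6,-9]
  row2 -= -2·row1 → [0,0,-3]

L=[[1,0,0],[-3,1,0],[1,-2,1]] U=[[-2,-1,-2],[0,-3,3],[0,0,-3]]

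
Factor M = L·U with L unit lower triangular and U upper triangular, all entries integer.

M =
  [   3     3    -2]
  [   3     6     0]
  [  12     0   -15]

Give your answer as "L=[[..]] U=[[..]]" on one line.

L=[[1,0,0],[1,1,0],[4,-4,1]] U=[[3,3,-2],[0,3,2],[0,0,1]]

  r1 -= 1·r0 → [0,3,2]
  r2 -= 4·r0 → [0,-12,-7]
  r2 -= -4·r1 → [0,0,1]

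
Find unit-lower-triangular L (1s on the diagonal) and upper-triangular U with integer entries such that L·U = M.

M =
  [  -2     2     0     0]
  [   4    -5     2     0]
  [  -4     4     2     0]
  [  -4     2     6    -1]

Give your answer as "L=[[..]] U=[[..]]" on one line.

L=[[1,0,0,0],[-2,1,0,0],[2,0,1,0],[2,2,1,1]] U=[[-2,2,0,0],[0,-1,2,0],[0,0,2,0],[0,0,0,-1]]

  r1 -= -2·r0 → [0,-1,2,0]
  r2 -= 2·r0 → [0,0,2,0]
  r3 -= 2·r0 → [0,-2,6,-1]
  r2 -= 0·r1 → [0,0,2,0]
  r3 -= 2·r1 → [0,0,2,-1]
  r3 -= 1·r2 → [0,0,0,-1]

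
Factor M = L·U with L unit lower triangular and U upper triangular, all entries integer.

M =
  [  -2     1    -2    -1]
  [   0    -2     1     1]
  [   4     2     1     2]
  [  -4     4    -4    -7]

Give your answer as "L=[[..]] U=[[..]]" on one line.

L=[[1,0,0,0],[0,1,0,0],[-2,-2,1,0],[2,-1,-1,1]] U=[[-2,1,-2,-1],[0,-2,1,1],[0,0,-1,2],[0,0,0,-2]]

  R1 -= 0·R0 → [0,-2,1,1]
  R2 -= -2·R0 → [0,4,-3,0]
  R3 -= 2·R0 → [0,2,0,-5]
  R2 -= -2·R1 → [0,0,-1,2]
  R3 -= -1·R1 → [0,0,1,-4]
  R3 -= -1·R2 → [0,0,0,-2]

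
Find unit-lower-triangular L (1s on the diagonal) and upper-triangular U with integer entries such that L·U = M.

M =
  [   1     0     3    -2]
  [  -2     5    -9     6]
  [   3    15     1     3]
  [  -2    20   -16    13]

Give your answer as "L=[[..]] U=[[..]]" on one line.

  r1 -= -2·r0 → [0,5,-3,2]
  r2 -= 3·r0 → [0,15,-8,9]
  r3 -= -2·r0 → [0,20,-10,9]
  r2 -= 3·r1 → [0,0,1,3]
  r3 -= 4·r1 → [0,0,2,1]
  r3 -= 2·r2 → [0,0,0,-5]

L=[[1,0,0,0],[-2,1,0,0],[3,3,1,0],[-2,4,2,1]] U=[[1,0,3,-2],[0,5,-3,2],[0,0,1,3],[0,0,0,-5]]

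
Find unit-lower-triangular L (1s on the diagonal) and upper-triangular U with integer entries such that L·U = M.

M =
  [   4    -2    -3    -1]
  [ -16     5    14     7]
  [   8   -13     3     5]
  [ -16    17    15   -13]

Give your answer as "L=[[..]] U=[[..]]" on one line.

  r1 -= -4·r0 → [0,-3,2,3]
  r2 -= 2·r0 → [0,-9,9,7]
  r3 -= -4·r0 → [0,9,3,-17]
  r2 -= 3·r1 → [0,0,3,-2]
  r3 -= -3·r1 → [0,0,9,-8]
  r3 -= 3·r2 → [0,0,0,-2]

L=[[1,0,0,0],[-4,1,0,0],[2,3,1,0],[-4,-3,3,1]] U=[[4,-2,-3,-1],[0,-3,2,3],[0,0,3,-2],[0,0,0,-2]]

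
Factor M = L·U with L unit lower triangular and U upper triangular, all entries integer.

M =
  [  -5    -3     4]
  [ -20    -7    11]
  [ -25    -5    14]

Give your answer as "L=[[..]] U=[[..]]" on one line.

  row1 -= 4·row0 → [0,5,-5]
  row2 -= 5·row0 → [0,10,-6]
  row2 -= 2·row1 → [0,0,4]

L=[[1,0,0],[4,1,0],[5,2,1]] U=[[-5,-3,4],[0,5,-5],[0,0,4]]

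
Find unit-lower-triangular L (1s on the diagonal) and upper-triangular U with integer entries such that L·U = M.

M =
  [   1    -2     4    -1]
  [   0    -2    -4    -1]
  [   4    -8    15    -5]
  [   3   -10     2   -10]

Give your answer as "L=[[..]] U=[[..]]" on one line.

L=[[1,0,0,0],[0,1,0,0],[4,0,1,0],[3,2,2,1]] U=[[1,-2,4,-1],[0,-2,-4,-1],[0,0,-1,-1],[0,0,0,-3]]

  row1 -= 0·row0 → [0,-2,-4,-1]
  row2 -= 4·row0 → [0,0,-1,-1]
  row3 -= 3·row0 → [0,-4,-10,-7]
  row2 -= 0·row1 → [0,0,-1,-1]
  row3 -= 2·row1 → [0,0,-2,-5]
  row3 -= 2·row2 → [0,0,0,-3]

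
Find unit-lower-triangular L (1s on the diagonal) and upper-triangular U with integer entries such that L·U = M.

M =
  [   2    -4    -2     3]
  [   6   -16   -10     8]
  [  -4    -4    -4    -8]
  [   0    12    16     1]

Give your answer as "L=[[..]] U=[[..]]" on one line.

L=[[1,0,0,0],[3,1,0,0],[-2,3,1,0],[0,-3,1,1]] U=[[2,-4,-2,3],[0,-4,-4,-1],[0,0,4,1],[0,0,0,-3]]

  r1 -= 3·r0 → [0,-4,-4,-1]
  r2 -= -2·r0 → [0,-12,-8,-2]
  r3 -= 0·r0 → [0,12,16,1]
  r2 -= 3·r1 → [0,0,4,1]
  r3 -= -3·r1 → [0,0,4,-2]
  r3 -= 1·r2 → [0,0,0,-3]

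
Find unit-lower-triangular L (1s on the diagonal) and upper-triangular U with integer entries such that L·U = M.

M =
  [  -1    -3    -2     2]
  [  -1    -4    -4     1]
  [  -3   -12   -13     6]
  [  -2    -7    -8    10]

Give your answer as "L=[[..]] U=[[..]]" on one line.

  row1 -= 1·row0 → [0,-1,-2,-1]
  row2 -= 3·row0 → [0,-3,-7,0]
  row3 -= 2·row0 → [0,-1,-4,6]
  row2 -= 3·row1 → [0,0,-1,3]
  row3 -= 1·row1 → [0,0,-2,7]
  row3 -= 2·row2 → [0,0,0,1]

L=[[1,0,0,0],[1,1,0,0],[3,3,1,0],[2,1,2,1]] U=[[-1,-3,-2,2],[0,-1,-2,-1],[0,0,-1,3],[0,0,0,1]]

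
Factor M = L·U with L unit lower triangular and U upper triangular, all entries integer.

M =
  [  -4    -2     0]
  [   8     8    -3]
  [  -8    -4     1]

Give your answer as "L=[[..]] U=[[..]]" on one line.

L=[[1,0,0],[-2,1,0],[2,0,1]] U=[[-4,-2,0],[0,4,-3],[0,0,1]]

  r1 -= -2·r0 → [0,4,-3]
  r2 -= 2·r0 → [0,0,1]
  r2 -= 0·r1 → [0,0,1]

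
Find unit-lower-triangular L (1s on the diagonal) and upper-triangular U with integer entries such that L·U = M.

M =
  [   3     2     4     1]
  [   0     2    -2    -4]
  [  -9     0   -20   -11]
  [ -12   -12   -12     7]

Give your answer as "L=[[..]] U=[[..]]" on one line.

  R1 -= 0·R0 → [0,2,-2,-4]
  R2 -= -3·R0 → [0,6,-8,-8]
  R3 -= -4·R0 → [0,-4,4,11]
  R2 -= 3·R1 → [0,0,-2,4]
  R3 -= -2·R1 → [0,0,0,3]
  R3 -= 0·R2 → [0,0,0,3]

L=[[1,0,0,0],[0,1,0,0],[-3,3,1,0],[-4,-2,0,1]] U=[[3,2,4,1],[0,2,-2,-4],[0,0,-2,4],[0,0,0,3]]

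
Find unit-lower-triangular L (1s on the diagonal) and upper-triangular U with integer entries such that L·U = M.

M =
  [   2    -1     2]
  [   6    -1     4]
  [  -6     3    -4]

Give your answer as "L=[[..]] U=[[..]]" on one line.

  row1 -= 3·row0 → [0,2,-2]
  row2 -= -3·row0 → [0,0,2]
  row2 -= 0·row1 → [0,0,2]

L=[[1,0,0],[3,1,0],[-3,0,1]] U=[[2,-1,2],[0,2,-2],[0,0,2]]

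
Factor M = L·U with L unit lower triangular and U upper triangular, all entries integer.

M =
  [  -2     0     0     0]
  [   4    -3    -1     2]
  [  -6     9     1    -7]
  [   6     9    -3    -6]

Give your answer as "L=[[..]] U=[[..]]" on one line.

  R1 -= -2·R0 → [0,-3,-1,2]
  R2 -= 3·R0 → [0,9,1,-7]
  R3 -= -3·R0 → [0,9,-3,-6]
  R2 -= -3·R1 → [0,0,-2,-1]
  R3 -= -3·R1 → [0,0,-6,0]
  R3 -= 3·R2 → [0,0,0,3]

L=[[1,0,0,0],[-2,1,0,0],[3,-3,1,0],[-3,-3,3,1]] U=[[-2,0,0,0],[0,-3,-1,2],[0,0,-2,-1],[0,0,0,3]]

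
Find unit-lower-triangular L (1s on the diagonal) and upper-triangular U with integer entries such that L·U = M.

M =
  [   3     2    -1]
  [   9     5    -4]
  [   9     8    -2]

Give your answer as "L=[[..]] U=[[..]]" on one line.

L=[[1,0,0],[3,1,0],[3,-2,1]] U=[[3,2,-1],[0,-1,-1],[0,0,-1]]

  row1 -= 3·row0 → [0,-1,-1]
  row2 -= 3·row0 → [0,2,1]
  row2 -= -2·row1 → [0,0,-1]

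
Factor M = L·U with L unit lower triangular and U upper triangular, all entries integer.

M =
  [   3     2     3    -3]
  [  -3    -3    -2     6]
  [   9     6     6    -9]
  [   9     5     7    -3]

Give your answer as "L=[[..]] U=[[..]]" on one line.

L=[[1,0,0,0],[-1,1,0,0],[3,0,1,0],[3,1,1,1]] U=[[3,2,3,-3],[0,-1,1,3],[0,0,-3,0],[0,0,0,3]]

  row1 -= -1·row0 → [0,-1,1,3]
  row2 -= 3·row0 → [0,0,-3,0]
  row3 -= 3·row0 → [0,-1,-2,6]
  row2 -= 0·row1 → [0,0,-3,0]
  row3 -= 1·row1 → [0,0,-3,3]
  row3 -= 1·row2 → [0,0,0,3]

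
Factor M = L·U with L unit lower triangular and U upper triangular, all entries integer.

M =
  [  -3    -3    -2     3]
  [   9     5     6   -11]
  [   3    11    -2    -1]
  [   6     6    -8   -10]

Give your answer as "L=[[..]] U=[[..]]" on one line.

L=[[1,0,0,0],[-3,1,0,0],[-1,-2,1,0],[-2,0,3,1]] U=[[-3,-3,-2,3],[0,-4,0,-2],[0,0,-4,-2],[0,0,0,2]]

  r1 -= -3·r0 → [0,-4,0,-2]
  r2 -= -1·r0 → [0,8,-4,2]
  r3 -= -2·r0 → [0,0,-12,-4]
  r2 -= -2·r1 → [0,0,-4,-2]
  r3 -= 0·r1 → [0,0,-12,-4]
  r3 -= 3·r2 → [0,0,0,2]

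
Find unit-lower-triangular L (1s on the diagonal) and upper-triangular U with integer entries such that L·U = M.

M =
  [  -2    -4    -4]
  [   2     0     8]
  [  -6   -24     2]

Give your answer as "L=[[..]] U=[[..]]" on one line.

L=[[1,0,0],[-1,1,0],[3,3,1]] U=[[-2,-4,-4],[0,-4,4],[0,0,2]]

  R1 -= -1·R0 → [0,-4,4]
  R2 -= 3·R0 → [0,-12,14]
  R2 -= 3·R1 → [0,0,2]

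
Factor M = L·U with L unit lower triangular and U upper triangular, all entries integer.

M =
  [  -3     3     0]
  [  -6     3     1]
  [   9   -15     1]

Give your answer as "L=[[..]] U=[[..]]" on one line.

  R1 -= 2·R0 → [0,-3,1]
  R2 -= -3·R0 → [0,-6,1]
  R2 -= 2·R1 → [0,0,-1]

L=[[1,0,0],[2,1,0],[-3,2,1]] U=[[-3,3,0],[0,-3,1],[0,0,-1]]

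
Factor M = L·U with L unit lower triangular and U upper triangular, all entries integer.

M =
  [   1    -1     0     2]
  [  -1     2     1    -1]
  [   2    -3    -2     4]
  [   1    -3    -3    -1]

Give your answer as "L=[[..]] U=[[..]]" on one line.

  row1 -= -1·row0 → [0,1,1,1]
  row2 -= 2·row0 → [0,-1,-2,0]
  row3 -= 1·row0 → [0,-2,-3,-3]
  row2 -= -1·row1 → [0,0,-1,1]
  row3 -= -2·row1 → [0,0,-1,-1]
  row3 -= 1·row2 → [0,0,0,-2]

L=[[1,0,0,0],[-1,1,0,0],[2,-1,1,0],[1,-2,1,1]] U=[[1,-1,0,2],[0,1,1,1],[0,0,-1,1],[0,0,0,-2]]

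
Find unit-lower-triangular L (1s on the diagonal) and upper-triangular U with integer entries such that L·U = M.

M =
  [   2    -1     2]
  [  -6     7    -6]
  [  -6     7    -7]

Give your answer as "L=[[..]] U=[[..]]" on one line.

L=[[1,0,0],[-3,1,0],[-3,1,1]] U=[[2,-1,2],[0,4,0],[0,0,-1]]

  row1 -= -3·row0 → [0,4,0]
  row2 -= -3·row0 → [0,4,-1]
  row2 -= 1·row1 → [0,0,-1]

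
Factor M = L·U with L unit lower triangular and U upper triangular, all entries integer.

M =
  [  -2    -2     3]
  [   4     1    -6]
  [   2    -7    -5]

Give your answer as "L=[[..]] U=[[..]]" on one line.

L=[[1,0,0],[-2,1,0],[-1,3,1]] U=[[-2,-2,3],[0,-3,0],[0,0,-2]]

  row1 -= -2·row0 → [0,-3,0]
  row2 -= -1·row0 → [0,-9,-2]
  row2 -= 3·row1 → [0,0,-2]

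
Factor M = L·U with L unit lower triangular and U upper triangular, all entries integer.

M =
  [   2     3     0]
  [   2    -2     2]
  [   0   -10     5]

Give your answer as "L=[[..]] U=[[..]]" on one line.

  row1 -= 1·row0 → [0,-5,2]
  row2 -= 0·row0 → [0,-10,5]
  row2 -= 2·row1 → [0,0,1]

L=[[1,0,0],[1,1,0],[0,2,1]] U=[[2,3,0],[0,-5,2],[0,0,1]]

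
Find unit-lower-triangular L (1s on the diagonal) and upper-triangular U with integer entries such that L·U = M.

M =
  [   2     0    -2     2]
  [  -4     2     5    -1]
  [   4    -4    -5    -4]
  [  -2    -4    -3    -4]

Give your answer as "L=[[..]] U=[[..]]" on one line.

  r1 -= -2·r0 → [0,2,1,3]
  r2 -= 2·r0 → [0,-4,-1,-8]
  r3 -= -1·r0 → [0,-4,-5,-2]
  r2 -= -2·r1 → [0,0,1,-2]
  r3 -= -2·r1 → [0,0,-3,4]
  r3 -= -3·r2 → [0,0,0,-2]

L=[[1,0,0,0],[-2,1,0,0],[2,-2,1,0],[-1,-2,-3,1]] U=[[2,0,-2,2],[0,2,1,3],[0,0,1,-2],[0,0,0,-2]]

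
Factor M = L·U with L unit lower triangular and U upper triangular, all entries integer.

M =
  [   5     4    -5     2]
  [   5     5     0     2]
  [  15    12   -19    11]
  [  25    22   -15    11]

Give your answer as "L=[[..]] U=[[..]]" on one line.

L=[[1,0,0,0],[1,1,0,0],[3,0,1,0],[5,2,0,1]] U=[[5,4,-5,2],[0,1,5,0],[0,0,-4,5],[0,0,0,1]]

  row1 -= 1·row0 → [0,1,5,0]
  row2 -= 3·row0 → [0,0,-4,5]
  row3 -= 5·row0 → [0,2,10,1]
  row2 -= 0·row1 → [0,0,-4,5]
  row3 -= 2·row1 → [0,0,0,1]
  row3 -= 0·row2 → [0,0,0,1]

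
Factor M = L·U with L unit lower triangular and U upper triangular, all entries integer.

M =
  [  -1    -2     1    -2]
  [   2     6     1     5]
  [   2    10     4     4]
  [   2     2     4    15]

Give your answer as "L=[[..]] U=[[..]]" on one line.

  R1 -= -2·R0 → [0,2,3,1]
  R2 -= -2·R0 → [0,6,6,0]
  R3 -= -2·R0 → [0,-2,6,11]
  R2 -= 3·R1 → [0,0,-3,-3]
  R3 -= -1·R1 → [0,0,9,12]
  R3 -= -3·R2 → [0,0,0,3]

L=[[1,0,0,0],[-2,1,0,0],[-2,3,1,0],[-2,-1,-3,1]] U=[[-1,-2,1,-2],[0,2,3,1],[0,0,-3,-3],[0,0,0,3]]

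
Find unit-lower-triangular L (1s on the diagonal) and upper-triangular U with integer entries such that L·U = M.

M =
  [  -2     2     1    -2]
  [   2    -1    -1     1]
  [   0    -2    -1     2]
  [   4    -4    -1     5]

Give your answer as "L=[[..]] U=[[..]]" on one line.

  r1 -= -1·r0 → [0,1,0,-1]
  r2 -= 0·r0 → [0,-2,-1,2]
  r3 -= -2·r0 → [0,0,1,1]
  r2 -= -2·r1 → [0,0,-1,0]
  r3 -= 0·r1 → [0,0,1,1]
  r3 -= -1·r2 → [0,0,0,1]

L=[[1,0,0,0],[-1,1,0,0],[0,-2,1,0],[-2,0,-1,1]] U=[[-2,2,1,-2],[0,1,0,-1],[0,0,-1,0],[0,0,0,1]]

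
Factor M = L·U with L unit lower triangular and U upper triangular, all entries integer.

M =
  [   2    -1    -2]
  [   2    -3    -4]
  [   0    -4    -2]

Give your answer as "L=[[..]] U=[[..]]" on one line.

L=[[1,0,0],[1,1,0],[0,2,1]] U=[[2,-1,-2],[0,-2,-2],[0,0,2]]

  R1 -= 1·R0 → [0,-2,-2]
  R2 -= 0·R0 → [0,-4,-2]
  R2 -= 2·R1 → [0,0,2]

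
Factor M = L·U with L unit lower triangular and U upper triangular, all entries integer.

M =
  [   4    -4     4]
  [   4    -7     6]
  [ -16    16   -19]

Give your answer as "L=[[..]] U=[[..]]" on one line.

  R1 -= 1·R0 → [0,-3,2]
  R2 -= -4·R0 → [0,0,-3]
  R2 -= 0·R1 → [0,0,-3]

L=[[1,0,0],[1,1,0],[-4,0,1]] U=[[4,-4,4],[0,-3,2],[0,0,-3]]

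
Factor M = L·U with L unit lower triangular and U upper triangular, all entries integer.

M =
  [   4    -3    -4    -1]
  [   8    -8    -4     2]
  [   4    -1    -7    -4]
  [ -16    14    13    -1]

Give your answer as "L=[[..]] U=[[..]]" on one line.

  r1 -= 2·r0 → [0,-2,4,4]
  r2 -= 1·r0 → [0,2,-3,-3]
  r3 -= -4·r0 → [0,2,-3,-5]
  r2 -= -1·r1 → [0,0,1,1]
  r3 -= -1·r1 → [0,0,1,-1]
  r3 -= 1·r2 → [0,0,0,-2]

L=[[1,0,0,0],[2,1,0,0],[1,-1,1,0],[-4,-1,1,1]] U=[[4,-3,-4,-1],[0,-2,4,4],[0,0,1,1],[0,0,0,-2]]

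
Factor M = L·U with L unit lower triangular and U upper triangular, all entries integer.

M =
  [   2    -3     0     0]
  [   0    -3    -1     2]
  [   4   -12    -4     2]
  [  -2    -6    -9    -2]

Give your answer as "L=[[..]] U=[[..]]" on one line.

  row1 -= 0·row0 → [0,-3,-1,2]
  row2 -= 2·row0 → [0,-6,-4,2]
  row3 -= -1·row0 → [0,-9,-9,-2]
  row2 -= 2·row1 → [0,0,-2,-2]
  row3 -= 3·row1 → [0,0,-6,-8]
  row3 -= 3·row2 → [0,0,0,-2]

L=[[1,0,0,0],[0,1,0,0],[2,2,1,0],[-1,3,3,1]] U=[[2,-3,0,0],[0,-3,-1,2],[0,0,-2,-2],[0,0,0,-2]]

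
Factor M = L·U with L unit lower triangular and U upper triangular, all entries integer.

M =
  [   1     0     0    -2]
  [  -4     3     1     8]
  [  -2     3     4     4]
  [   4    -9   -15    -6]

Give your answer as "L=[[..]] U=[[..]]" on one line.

  r1 -= -4·r0 → [0,3,1,0]
  r2 -= -2·r0 → [0,3,4,0]
  r3 -= 4·r0 → [0,-9,-15,2]
  r2 -= 1·r1 → [0,0,3,0]
  r3 -= -3·r1 → [0,0,-12,2]
  r3 -= -4·r2 → [0,0,0,2]

L=[[1,0,0,0],[-4,1,0,0],[-2,1,1,0],[4,-3,-4,1]] U=[[1,0,0,-2],[0,3,1,0],[0,0,3,0],[0,0,0,2]]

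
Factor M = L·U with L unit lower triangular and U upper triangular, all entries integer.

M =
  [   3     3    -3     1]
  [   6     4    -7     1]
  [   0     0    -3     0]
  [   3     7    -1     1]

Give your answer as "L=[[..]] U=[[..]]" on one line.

L=[[1,0,0,0],[2,1,0,0],[0,0,1,0],[1,-2,0,1]] U=[[3,3,-3,1],[0,-2,-1,-1],[0,0,-3,0],[0,0,0,-2]]

  row1 -= 2·row0 → [0,-2,-1,-1]
  row2 -= 0·row0 → [0,0,-3,0]
  row3 -= 1·row0 → [0,4,2,0]
  row2 -= 0·row1 → [0,0,-3,0]
  row3 -= -2·row1 → [0,0,0,-2]
  row3 -= 0·row2 → [0,0,0,-2]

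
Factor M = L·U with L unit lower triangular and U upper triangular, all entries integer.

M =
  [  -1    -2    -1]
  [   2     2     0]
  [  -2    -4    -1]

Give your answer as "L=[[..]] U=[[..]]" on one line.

L=[[1,0,0],[-2,1,0],[2,0,1]] U=[[-1,-2,-1],[0,-2,-2],[0,0,1]]

  row1 -= -2·row0 → [0,-2,-2]
  row2 -= 2·row0 → [0,0,1]
  row2 -= 0·row1 → [0,0,1]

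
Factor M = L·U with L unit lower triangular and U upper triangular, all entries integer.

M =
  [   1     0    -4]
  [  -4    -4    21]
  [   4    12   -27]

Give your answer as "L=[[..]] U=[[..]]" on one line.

  R1 -= -4·R0 → [0,-4,5]
  R2 -= 4·R0 → [0,12,-11]
  R2 -= -3·R1 → [0,0,4]

L=[[1,0,0],[-4,1,0],[4,-3,1]] U=[[1,0,-4],[0,-4,5],[0,0,4]]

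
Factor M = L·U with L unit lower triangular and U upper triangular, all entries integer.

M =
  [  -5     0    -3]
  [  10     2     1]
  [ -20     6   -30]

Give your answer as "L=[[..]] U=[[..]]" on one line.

  R1 -= -2·R0 → [0,2,-5]
  R2 -= 4·R0 → [0,6,-18]
  R2 -= 3·R1 → [0,0,-3]

L=[[1,0,0],[-2,1,0],[4,3,1]] U=[[-5,0,-3],[0,2,-5],[0,0,-3]]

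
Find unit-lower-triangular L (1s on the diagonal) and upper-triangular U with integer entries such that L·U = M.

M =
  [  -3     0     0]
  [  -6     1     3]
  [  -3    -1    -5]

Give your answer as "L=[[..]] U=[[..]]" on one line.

  r1 -= 2·r0 → [0,1,3]
  r2 -= 1·r0 → [0,-1,-5]
  r2 -= -1·r1 → [0,0,-2]

L=[[1,0,0],[2,1,0],[1,-1,1]] U=[[-3,0,0],[0,1,3],[0,0,-2]]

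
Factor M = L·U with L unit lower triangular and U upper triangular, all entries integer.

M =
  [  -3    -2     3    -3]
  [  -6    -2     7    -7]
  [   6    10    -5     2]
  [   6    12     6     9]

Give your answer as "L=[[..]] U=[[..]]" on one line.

  R1 -= 2·R0 → [0,2,1,-1]
  R2 -= -2·R0 → [0,6,1,-4]
  R3 -= -2·R0 → [0,8,12,3]
  R2 -= 3·R1 → [0,0,-2,-1]
  R3 -= 4·R1 → [0,0,8,7]
  R3 -= -4·R2 → [0,0,0,3]

L=[[1,0,0,0],[2,1,0,0],[-2,3,1,0],[-2,4,-4,1]] U=[[-3,-2,3,-3],[0,2,1,-1],[0,0,-2,-1],[0,0,0,3]]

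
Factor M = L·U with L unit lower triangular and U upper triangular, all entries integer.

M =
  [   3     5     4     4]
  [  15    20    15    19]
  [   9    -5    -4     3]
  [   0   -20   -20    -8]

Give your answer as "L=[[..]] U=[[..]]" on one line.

L=[[1,0,0,0],[5,1,0,0],[3,4,1,0],[0,4,0,1]] U=[[3,5,4,4],[0,-5,-5,-1],[0,0,4,-5],[0,0,0,-4]]

  r1 -= 5·r0 → [0,-5,-5,-1]
  r2 -= 3·r0 → [0,-20,-16,-9]
  r3 -= 0·r0 → [0,-20,-20,-8]
  r2 -= 4·r1 → [0,0,4,-5]
  r3 -= 4·r1 → [0,0,0,-4]
  r3 -= 0·r2 → [0,0,0,-4]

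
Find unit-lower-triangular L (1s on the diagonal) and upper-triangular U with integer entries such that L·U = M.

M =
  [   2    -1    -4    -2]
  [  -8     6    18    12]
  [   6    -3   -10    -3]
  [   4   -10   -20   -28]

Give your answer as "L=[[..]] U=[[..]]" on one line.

  row1 -= -4·row0 → [0,2,2,4]
  row2 -= 3·row0 → [0,0,2,3]
  row3 -= 2·row0 → [0,-8,-12,-24]
  row2 -= 0·row1 → [0,0,2,3]
  row3 -= -4·row1 → [0,0,-4,-8]
  row3 -= -2·row2 → [0,0,0,-2]

L=[[1,0,0,0],[-4,1,0,0],[3,0,1,0],[2,-4,-2,1]] U=[[2,-1,-4,-2],[0,2,2,4],[0,0,2,3],[0,0,0,-2]]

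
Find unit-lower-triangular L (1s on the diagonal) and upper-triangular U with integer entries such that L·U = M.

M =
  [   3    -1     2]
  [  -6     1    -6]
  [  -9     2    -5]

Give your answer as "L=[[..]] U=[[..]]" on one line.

L=[[1,0,0],[-2,1,0],[-3,1,1]] U=[[3,-1,2],[0,-1,-2],[0,0,3]]

  R1 -= -2·R0 → [0,-1,-2]
  R2 -= -3·R0 → [0,-1,1]
  R2 -= 1·R1 → [0,0,3]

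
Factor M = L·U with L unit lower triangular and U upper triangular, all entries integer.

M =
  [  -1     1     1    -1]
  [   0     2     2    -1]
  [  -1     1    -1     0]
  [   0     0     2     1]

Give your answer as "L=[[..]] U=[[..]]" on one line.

L=[[1,0,0,0],[0,1,0,0],[1,0,1,0],[0,0,-1,1]] U=[[-1,1,1,-1],[0,2,2,-1],[0,0,-2,1],[0,0,0,2]]

  R1 -= 0·R0 → [0,2,2,-1]
  R2 -= 1·R0 → [0,0,-2,1]
  R3 -= 0·R0 → [0,0,2,1]
  R2 -= 0·R1 → [0,0,-2,1]
  R3 -= 0·R1 → [0,0,2,1]
  R3 -= -1·R2 → [0,0,0,2]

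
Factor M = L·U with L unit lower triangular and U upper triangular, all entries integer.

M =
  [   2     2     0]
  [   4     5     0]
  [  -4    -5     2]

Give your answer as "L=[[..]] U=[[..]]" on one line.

L=[[1,0,0],[2,1,0],[-2,-1,1]] U=[[2,2,0],[0,1,0],[0,0,2]]

  row1 -= 2·row0 → [0,1,0]
  row2 -= -2·row0 → [0,-1,2]
  row2 -= -1·row1 → [0,0,2]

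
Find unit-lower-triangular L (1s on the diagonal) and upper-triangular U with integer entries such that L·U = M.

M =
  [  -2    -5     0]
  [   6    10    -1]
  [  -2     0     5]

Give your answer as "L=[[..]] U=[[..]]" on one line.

L=[[1,0,0],[-3,1,0],[1,-1,1]] U=[[-2,-5,0],[0,-5,-1],[0,0,4]]

  R1 -= -3·R0 → [0,-5,-1]
  R2 -= 1·R0 → [0,5,5]
  R2 -= -1·R1 → [0,0,4]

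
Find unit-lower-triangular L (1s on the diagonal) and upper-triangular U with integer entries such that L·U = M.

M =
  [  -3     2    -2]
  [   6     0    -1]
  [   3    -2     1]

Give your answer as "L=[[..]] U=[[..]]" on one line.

L=[[1,0,0],[-2,1,0],[-1,0,1]] U=[[-3,2,-2],[0,4,-5],[0,0,-1]]

  R1 -= -2·R0 → [0,4,-5]
  R2 -= -1·R0 → [0,0,-1]
  R2 -= 0·R1 → [0,0,-1]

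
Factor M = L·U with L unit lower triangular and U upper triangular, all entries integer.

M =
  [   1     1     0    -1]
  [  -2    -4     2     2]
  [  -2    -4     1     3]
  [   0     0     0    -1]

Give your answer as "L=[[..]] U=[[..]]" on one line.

  R1 -= -2·R0 → [0,-2,2,0]
  R2 -= -2·R0 → [0,-2,1,1]
  R3 -= 0·R0 → [0,0,0,-1]
  R2 -= 1·R1 → [0,0,-1,1]
  R3 -= 0·R1 → [0,0,0,-1]
  R3 -= 0·R2 → [0,0,0,-1]

L=[[1,0,0,0],[-2,1,0,0],[-2,1,1,0],[0,0,0,1]] U=[[1,1,0,-1],[0,-2,2,0],[0,0,-1,1],[0,0,0,-1]]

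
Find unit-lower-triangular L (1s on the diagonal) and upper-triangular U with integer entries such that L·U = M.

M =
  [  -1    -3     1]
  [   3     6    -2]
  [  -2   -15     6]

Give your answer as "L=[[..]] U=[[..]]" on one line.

  row1 -= -3·row0 → [0,-3,1]
  row2 -= 2·row0 → [0,-9,4]
  row2 -= 3·row1 → [0,0,1]

L=[[1,0,0],[-3,1,0],[2,3,1]] U=[[-1,-3,1],[0,-3,1],[0,0,1]]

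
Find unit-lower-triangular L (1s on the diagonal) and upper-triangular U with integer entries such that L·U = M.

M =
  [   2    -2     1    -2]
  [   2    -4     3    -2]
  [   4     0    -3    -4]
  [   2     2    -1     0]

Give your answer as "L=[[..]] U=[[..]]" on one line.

L=[[1,0,0,0],[1,1,0,0],[2,-2,1,0],[1,-2,-2,1]] U=[[2,-2,1,-2],[0,-2,2,0],[0,0,-1,0],[0,0,0,2]]

  r1 -= 1·r0 → [0,-2,2,0]
  r2 -= 2·r0 → [0,4,-5,0]
  r3 -= 1·r0 → [0,4,-2,2]
  r2 -= -2·r1 → [0,0,-1,0]
  r3 -= -2·r1 → [0,0,2,2]
  r3 -= -2·r2 → [0,0,0,2]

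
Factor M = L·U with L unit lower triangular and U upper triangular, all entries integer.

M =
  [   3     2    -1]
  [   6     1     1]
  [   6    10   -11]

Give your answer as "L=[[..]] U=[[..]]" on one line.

  row1 -= 2·row0 → [0,-3,3]
  row2 -= 2·row0 → [0,6,-9]
  row2 -= -2·row1 → [0,0,-3]

L=[[1,0,0],[2,1,0],[2,-2,1]] U=[[3,2,-1],[0,-3,3],[0,0,-3]]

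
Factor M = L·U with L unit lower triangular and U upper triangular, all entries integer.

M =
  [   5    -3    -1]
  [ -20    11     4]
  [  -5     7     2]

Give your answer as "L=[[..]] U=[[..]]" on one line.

L=[[1,0,0],[-4,1,0],[-1,-4,1]] U=[[5,-3,-1],[0,-1,0],[0,0,1]]

  R1 -= -4·R0 → [0,-1,0]
  R2 -= -1·R0 → [0,4,1]
  R2 -= -4·R1 → [0,0,1]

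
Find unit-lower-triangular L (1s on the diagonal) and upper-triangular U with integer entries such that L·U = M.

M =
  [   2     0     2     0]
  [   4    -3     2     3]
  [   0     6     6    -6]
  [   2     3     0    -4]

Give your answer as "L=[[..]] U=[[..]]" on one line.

  row1 -= 2·row0 → [0,-3,-2,3]
  row2 -= 0·row0 → [0,6,6,-6]
  row3 -= 1·row0 → [0,3,-2,-4]
  row2 -= -2·row1 → [0,0,2,0]
  row3 -= -1·row1 → [0,0,-4,-1]
  row3 -= -2·row2 → [0,0,0,-1]

L=[[1,0,0,0],[2,1,0,0],[0,-2,1,0],[1,-1,-2,1]] U=[[2,0,2,0],[0,-3,-2,3],[0,0,2,0],[0,0,0,-1]]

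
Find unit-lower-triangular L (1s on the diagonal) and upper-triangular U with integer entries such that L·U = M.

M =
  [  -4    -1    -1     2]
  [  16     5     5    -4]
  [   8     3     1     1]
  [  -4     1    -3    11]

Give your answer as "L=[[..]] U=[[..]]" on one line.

L=[[1,0,0,0],[-4,1,0,0],[-2,1,1,0],[1,2,2,1]] U=[[-4,-1,-1,2],[0,1,1,4],[0,0,-2,1],[0,0,0,-1]]

  r1 -= -4·r0 → [0,1,1,4]
  r2 -= -2·r0 → [0,1,-1,5]
  r3 -= 1·r0 → [0,2,-2,9]
  r2 -= 1·r1 → [0,0,-2,1]
  r3 -= 2·r1 → [0,0,-4,1]
  r3 -= 2·r2 → [0,0,0,-1]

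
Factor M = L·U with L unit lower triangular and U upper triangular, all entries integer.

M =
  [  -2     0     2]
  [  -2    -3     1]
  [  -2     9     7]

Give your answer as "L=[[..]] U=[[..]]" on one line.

  row1 -= 1·row0 → [0,-3,-1]
  row2 -= 1·row0 → [0,9,5]
  row2 -= -3·row1 → [0,0,2]

L=[[1,0,0],[1,1,0],[1,-3,1]] U=[[-2,0,2],[0,-3,-1],[0,0,2]]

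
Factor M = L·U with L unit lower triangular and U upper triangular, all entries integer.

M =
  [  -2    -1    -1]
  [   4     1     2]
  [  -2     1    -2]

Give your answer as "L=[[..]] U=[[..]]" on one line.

L=[[1,0,0],[-2,1,0],[1,-2,1]] U=[[-2,-1,-1],[0,-1,0],[0,0,-1]]

  row1 -= -2·row0 → [0,-1,0]
  row2 -= 1·row0 → [0,2,-1]
  row2 -= -2·row1 → [0,0,-1]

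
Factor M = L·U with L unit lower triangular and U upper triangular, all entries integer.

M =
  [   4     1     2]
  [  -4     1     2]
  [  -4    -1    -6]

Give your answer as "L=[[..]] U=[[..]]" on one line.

  R1 -= -1·R0 → [0,2,4]
  R2 -= -1·R0 → [0,0,-4]
  R2 -= 0·R1 → [0,0,-4]

L=[[1,0,0],[-1,1,0],[-1,0,1]] U=[[4,1,2],[0,2,4],[0,0,-4]]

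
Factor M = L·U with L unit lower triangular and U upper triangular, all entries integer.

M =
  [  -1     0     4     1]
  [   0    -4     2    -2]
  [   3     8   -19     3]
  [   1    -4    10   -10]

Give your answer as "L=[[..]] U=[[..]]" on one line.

  row1 -= 0·row0 → [0,-4,2,-2]
  row2 -= -3·row0 → [0,8,-7,6]
  row3 -= -1·row0 → [0,-4,14,-9]
  row2 -= -2·row1 → [0,0,-3,2]
  row3 -= 1·row1 → [0,0,12,-7]
  row3 -= -4·row2 → [0,0,0,1]

L=[[1,0,0,0],[0,1,0,0],[-3,-2,1,0],[-1,1,-4,1]] U=[[-1,0,4,1],[0,-4,2,-2],[0,0,-3,2],[0,0,0,1]]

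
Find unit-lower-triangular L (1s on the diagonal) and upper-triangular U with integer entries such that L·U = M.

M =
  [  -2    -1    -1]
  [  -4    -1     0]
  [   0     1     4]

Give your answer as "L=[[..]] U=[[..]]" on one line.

  R1 -= 2·R0 → [0,1,2]
  R2 -= 0·R0 → [0,1,4]
  R2 -= 1·R1 → [0,0,2]

L=[[1,0,0],[2,1,0],[0,1,1]] U=[[-2,-1,-1],[0,1,2],[0,0,2]]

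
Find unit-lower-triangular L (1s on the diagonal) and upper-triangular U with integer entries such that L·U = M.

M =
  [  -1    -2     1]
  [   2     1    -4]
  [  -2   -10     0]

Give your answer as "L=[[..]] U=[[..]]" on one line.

  row1 -= -2·row0 → [0,-3,-2]
  row2 -= 2·row0 → [0,-6,-2]
  row2 -= 2·row1 → [0,0,2]

L=[[1,0,0],[-2,1,0],[2,2,1]] U=[[-1,-2,1],[0,-3,-2],[0,0,2]]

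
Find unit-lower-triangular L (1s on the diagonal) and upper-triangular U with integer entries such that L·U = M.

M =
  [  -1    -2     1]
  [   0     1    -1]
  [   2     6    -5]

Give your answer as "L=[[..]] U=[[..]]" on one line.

L=[[1,0,0],[0,1,0],[-2,2,1]] U=[[-1,-2,1],[0,1,-1],[0,0,-1]]

  r1 -= 0·r0 → [0,1,-1]
  r2 -= -2·r0 → [0,2,-3]
  r2 -= 2·r1 → [0,0,-1]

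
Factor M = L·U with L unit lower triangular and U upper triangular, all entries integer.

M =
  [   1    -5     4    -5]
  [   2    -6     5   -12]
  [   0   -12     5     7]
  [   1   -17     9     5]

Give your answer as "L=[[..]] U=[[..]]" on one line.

  R1 -= 2·R0 → [0,4,-3,-2]
  R2 -= 0·R0 → [0,-12,5,7]
  R3 -= 1·R0 → [0,-12,5,10]
  R2 -= -3·R1 → [0,0,-4,1]
  R3 -= -3·R1 → [0,0,-4,4]
  R3 -= 1·R2 → [0,0,0,3]

L=[[1,0,0,0],[2,1,0,0],[0,-3,1,0],[1,-3,1,1]] U=[[1,-5,4,-5],[0,4,-3,-2],[0,0,-4,1],[0,0,0,3]]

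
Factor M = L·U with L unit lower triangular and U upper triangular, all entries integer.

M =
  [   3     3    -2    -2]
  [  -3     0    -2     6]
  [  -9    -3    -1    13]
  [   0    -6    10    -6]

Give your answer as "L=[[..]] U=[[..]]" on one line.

L=[[1,0,0,0],[-1,1,0,0],[-3,2,1,0],[0,-2,2,1]] U=[[3,3,-2,-2],[0,3,-4,4],[0,0,1,-1],[0,0,0,4]]

  r1 -= -1·r0 → [0,3,-4,4]
  r2 -= -3·r0 → [0,6,-7,7]
  r3 -= 0·r0 → [0,-6,10,-6]
  r2 -= 2·r1 → [0,0,1,-1]
  r3 -= -2·r1 → [0,0,2,2]
  r3 -= 2·r2 → [0,0,0,4]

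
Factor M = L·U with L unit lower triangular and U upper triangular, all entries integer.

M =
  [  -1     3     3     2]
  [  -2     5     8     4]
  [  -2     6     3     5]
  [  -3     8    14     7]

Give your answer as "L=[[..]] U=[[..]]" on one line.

  R1 -= 2·R0 → [0,-1,2,0]
  R2 -= 2·R0 → [0,0,-3,1]
  R3 -= 3·R0 → [0,-1,5,1]
  R2 -= 0·R1 → [0,0,-3,1]
  R3 -= 1·R1 → [0,0,3,1]
  R3 -= -1·R2 → [0,0,0,2]

L=[[1,0,0,0],[2,1,0,0],[2,0,1,0],[3,1,-1,1]] U=[[-1,3,3,2],[0,-1,2,0],[0,0,-3,1],[0,0,0,2]]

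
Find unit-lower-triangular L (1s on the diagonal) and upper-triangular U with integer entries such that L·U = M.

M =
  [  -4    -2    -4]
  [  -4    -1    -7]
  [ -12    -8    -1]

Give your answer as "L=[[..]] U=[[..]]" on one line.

  R1 -= 1·R0 → [0,1,-3]
  R2 -= 3·R0 → [0,-2,11]
  R2 -= -2·R1 → [0,0,5]

L=[[1,0,0],[1,1,0],[3,-2,1]] U=[[-4,-2,-4],[0,1,-3],[0,0,5]]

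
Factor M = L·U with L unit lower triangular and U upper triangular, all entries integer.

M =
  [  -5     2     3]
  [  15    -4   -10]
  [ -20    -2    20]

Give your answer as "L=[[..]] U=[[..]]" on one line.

  R1 -= -3·R0 → [0,2,-1]
  R2 -= 4·R0 → [0,-10,8]
  R2 -= -5·R1 → [0,0,3]

L=[[1,0,0],[-3,1,0],[4,-5,1]] U=[[-5,2,3],[0,2,-1],[0,0,3]]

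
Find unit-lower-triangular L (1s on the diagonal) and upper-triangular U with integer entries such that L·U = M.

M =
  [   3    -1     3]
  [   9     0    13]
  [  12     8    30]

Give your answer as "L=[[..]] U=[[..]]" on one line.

  r1 -= 3·r0 → [0,3,4]
  r2 -= 4·r0 → [0,12,18]
  r2 -= 4·r1 → [0,0,2]

L=[[1,0,0],[3,1,0],[4,4,1]] U=[[3,-1,3],[0,3,4],[0,0,2]]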